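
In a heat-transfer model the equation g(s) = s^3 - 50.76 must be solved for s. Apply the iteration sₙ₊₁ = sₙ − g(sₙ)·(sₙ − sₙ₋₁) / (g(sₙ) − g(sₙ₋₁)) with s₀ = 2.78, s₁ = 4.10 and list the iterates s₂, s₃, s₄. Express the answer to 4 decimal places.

g(2.78) = -29.275048, g(4.10) = 18.161000
s₂ = 4.100000 − 18.161000·(4.100000 − 2.780000) / (18.161000 − (-29.275048)) = 4.100000 − (23.972520)/(47.436048) = 3.594635
g(3.594635) = -4.312282
s₃ = 3.594635 − (-4.312282)·(3.594635 − 4.100000) / (-4.312282 − 18.161000) = 3.594635 − (2.179276)/(-22.473282) = 3.691607
g(3.691607) = -0.450925
s₄ = 3.691607 − (-0.450925)·(3.691607 − 3.594635) / (-0.450925 − (-4.312282)) = 3.691607 − (-0.043727)/(3.861356) = 3.702931

3.5946, 3.6916, 3.7029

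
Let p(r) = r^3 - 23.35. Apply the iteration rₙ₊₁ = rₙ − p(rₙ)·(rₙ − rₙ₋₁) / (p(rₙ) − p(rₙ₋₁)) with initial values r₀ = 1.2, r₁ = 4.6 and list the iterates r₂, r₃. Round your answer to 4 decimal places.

1.9689, 2.4299

p(1.2) = -21.622000, p(4.6) = 73.986000
r₂ = 4.600000 − 73.986000·(4.600000 − 1.200000) / (73.986000 − (-21.622000)) = 4.600000 − (251.552400)/(95.608000) = 1.968919
p(1.968919) = -15.717207
r₃ = 1.968919 − (-15.717207)·(1.968919 − 4.600000) / (-15.717207 − 73.986000) = 1.968919 − (41.353245)/(-89.703207) = 2.429920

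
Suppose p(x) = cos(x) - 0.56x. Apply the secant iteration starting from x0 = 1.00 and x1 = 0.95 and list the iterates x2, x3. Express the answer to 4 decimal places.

p(1.00) = -0.019698, p(0.95) = 0.049683
x2 = 0.950000 − 0.049683·(0.950000 − 1.000000) / (0.049683 − (-0.019698)) = 0.950000 − (-0.002484)/(0.069381) = 0.985805
p(0.985805) = 0.000142
x3 = 0.985805 − 0.000142·(0.985805 − 0.950000) / (0.000142 − 0.049683) = 0.985805 − (0.000005)/(-0.049541) = 0.985907

0.9858, 0.9859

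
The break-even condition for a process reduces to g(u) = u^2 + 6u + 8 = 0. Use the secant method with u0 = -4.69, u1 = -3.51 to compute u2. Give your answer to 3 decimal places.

g(-4.69) = 1.85610, g(-3.51) = -0.73990
u2 = -3.51000 − (-0.73990)·(-3.51000 − (-4.69000)) / (-0.73990 − 1.85610) = -3.51000 − (-0.87308)/(-2.59600) = -3.84632

-3.846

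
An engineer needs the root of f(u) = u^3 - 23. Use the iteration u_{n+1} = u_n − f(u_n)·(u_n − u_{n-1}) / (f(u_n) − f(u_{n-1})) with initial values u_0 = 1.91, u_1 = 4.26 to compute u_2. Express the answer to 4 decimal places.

2.4456

f(1.91) = -16.032129, f(4.26) = 54.308776
u_2 = 4.260000 − 54.308776·(4.260000 − 1.910000) / (54.308776 − (-16.032129)) = 4.260000 − (127.625624)/(70.340905) = 2.445613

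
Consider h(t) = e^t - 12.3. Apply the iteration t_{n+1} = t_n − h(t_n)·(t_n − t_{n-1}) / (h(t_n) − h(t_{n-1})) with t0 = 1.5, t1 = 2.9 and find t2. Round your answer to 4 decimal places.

h(1.5) = -7.818311, h(2.9) = 5.874145
t2 = 2.900000 − 5.874145·(2.900000 − 1.500000) / (5.874145 − (-7.818311)) = 2.900000 − (8.223804)/(13.692456) = 2.299392

2.2994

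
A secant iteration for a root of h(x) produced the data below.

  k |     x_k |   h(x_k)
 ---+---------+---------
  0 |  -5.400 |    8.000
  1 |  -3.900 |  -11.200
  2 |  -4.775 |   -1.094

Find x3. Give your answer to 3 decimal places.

x3 = -4.775 − (-1.094)·(-4.775 − (-3.900)) / (-1.094 − (-11.200))
   = -4.775 − (0.95725)/(10.10600) = -4.86972

-4.870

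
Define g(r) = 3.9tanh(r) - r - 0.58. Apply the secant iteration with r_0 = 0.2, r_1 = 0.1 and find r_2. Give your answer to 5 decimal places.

g(0.2) = -0.0102363, g(0.1) = -0.2912948
r_2 = 0.1000000 − (-0.2912948)·(0.1000000 − 0.2000000) / (-0.2912948 − (-0.0102363)) = 0.1000000 − (0.0291295)/(-0.2810586) = 0.2036420

0.20364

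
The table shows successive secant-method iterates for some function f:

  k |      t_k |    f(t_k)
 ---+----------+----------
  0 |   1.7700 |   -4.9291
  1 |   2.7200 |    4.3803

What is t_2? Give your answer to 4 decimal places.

2.2730

t_2 = 2.7200 − 4.3803·(2.7200 − 1.7700) / (4.3803 − (-4.9291))
   = 2.7200 − (4.161285)/(9.309400) = 2.273002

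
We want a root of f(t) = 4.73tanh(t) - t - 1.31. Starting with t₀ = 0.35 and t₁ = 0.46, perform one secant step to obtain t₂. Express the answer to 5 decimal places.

0.37276

f(0.35) = -0.0689437, f(0.46) = 0.2642983
t₂ = 0.4600000 − 0.2642983·(0.4600000 − 0.3500000) / (0.2642983 − (-0.0689437)) = 0.4600000 − (0.0290728)/(0.3332420) = 0.3727576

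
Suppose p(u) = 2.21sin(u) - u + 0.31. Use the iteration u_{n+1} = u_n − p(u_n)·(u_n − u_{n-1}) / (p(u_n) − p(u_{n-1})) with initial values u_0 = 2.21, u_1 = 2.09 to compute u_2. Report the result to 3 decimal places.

2.153

p(2.21) = -0.12632, p(2.09) = 0.13875
u_2 = 2.09000 − 0.13875·(2.09000 − 2.21000) / (0.13875 − (-0.12632)) = 2.09000 − (-0.01665)/(0.26507) = 2.15281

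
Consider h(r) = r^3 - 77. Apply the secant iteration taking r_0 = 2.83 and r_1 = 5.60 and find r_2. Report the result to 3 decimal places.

h(2.83) = -54.33481, h(5.60) = 98.61600
r_2 = 5.60000 − 98.61600·(5.60000 − 2.83000) / (98.61600 − (-54.33481)) = 5.60000 − (273.16632)/(152.95081) = 3.81403

3.814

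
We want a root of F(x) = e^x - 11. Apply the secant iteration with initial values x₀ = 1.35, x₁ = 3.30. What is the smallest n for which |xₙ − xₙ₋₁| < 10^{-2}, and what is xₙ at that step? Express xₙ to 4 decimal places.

F(1.35) = -7.142574, F(3.30) = 16.112639
x₂ = 3.300000 − 16.112639·(1.950000)/(23.255213) = 1.948920;  |Δ| = 1.351080
F(1.948920) = -3.978897
x₃ = 1.948920 − (-3.978897)·(-1.351080)/(-20.091536) = 2.216486;  |Δ| = 0.267566
F(2.216486) = -1.824966
x₄ = 2.216486 − (-1.824966)·(0.267566)/(2.153931) = 2.443187;  |Δ| = 0.226701
F(2.443187) = 0.509666
x₅ = 2.443187 − 0.509666·(0.226701)/(2.334632) = 2.393697;  |Δ| = 0.049490
F(2.393697) = -0.046086
x₆ = 2.393697 − (-0.046086)·(-0.049490)/(-0.555752) = 2.397801;  |Δ| = 0.004104
|x₆ − x₅| = 0.004104 < 10^{-2}

n = 6, xₙ = 2.3978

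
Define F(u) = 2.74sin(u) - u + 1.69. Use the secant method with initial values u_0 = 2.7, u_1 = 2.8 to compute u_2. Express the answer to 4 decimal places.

F(2.7) = 0.161021, F(2.8) = -0.192132
u_2 = 2.800000 − (-0.192132)·(2.800000 − 2.700000) / (-0.192132 − 0.161021) = 2.800000 − (-0.019213)/(-0.353153) = 2.745595

2.7456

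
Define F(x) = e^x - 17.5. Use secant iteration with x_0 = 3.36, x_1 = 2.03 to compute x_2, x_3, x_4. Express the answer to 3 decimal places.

2.651, 2.967, 2.851

F(3.36) = 11.28919, F(2.03) = -9.88591
x_2 = 2.03000 − (-9.88591)·(2.03000 − 3.36000) / (-9.88591 − 11.28919) = 2.03000 − (13.14827)/(-21.17510) = 2.65093
F(2.65093) = -3.33279
x_3 = 2.65093 − (-3.33279)·(2.65093 − 2.03000) / (-3.33279 − (-9.88591)) = 2.65093 − (-2.06943)/(6.55313) = 2.96672
F(2.96672) = 1.92815
x_4 = 2.96672 − 1.92815·(2.96672 − 2.65093) / (1.92815 − (-3.33279)) = 2.96672 − (0.60889)/(5.26093) = 2.85098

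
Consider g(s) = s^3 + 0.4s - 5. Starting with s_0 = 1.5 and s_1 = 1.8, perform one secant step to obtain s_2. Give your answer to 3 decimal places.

g(1.5) = -1.02500, g(1.8) = 1.55200
s_2 = 1.80000 − 1.55200·(1.80000 − 1.50000) / (1.55200 − (-1.02500)) = 1.80000 − (0.46560)/(2.57700) = 1.61932

1.619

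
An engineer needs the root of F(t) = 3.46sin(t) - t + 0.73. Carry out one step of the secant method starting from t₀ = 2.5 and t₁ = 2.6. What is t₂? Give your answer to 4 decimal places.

2.5777

F(2.5) = 0.300714, F(2.6) = -0.086365
t₂ = 2.600000 − (-0.086365)·(2.600000 − 2.500000) / (-0.086365 − 0.300714) = 2.600000 − (-0.008637)/(-0.387079) = 2.577688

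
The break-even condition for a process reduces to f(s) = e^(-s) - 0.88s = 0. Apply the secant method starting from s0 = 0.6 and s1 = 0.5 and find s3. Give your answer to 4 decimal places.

f(0.6) = 0.020812, f(0.5) = 0.166531
s2 = 0.500000 − 0.166531·(0.500000 − 0.600000) / (0.166531 − 0.020812) = 0.500000 − (-0.016653)/(0.145719) = 0.614282
f(0.614282) = 0.000461
s3 = 0.614282 − 0.000461·(0.614282 − 0.500000) / (0.000461 − 0.166531) = 0.614282 − (0.000053)/(-0.166070) = 0.614599

0.6146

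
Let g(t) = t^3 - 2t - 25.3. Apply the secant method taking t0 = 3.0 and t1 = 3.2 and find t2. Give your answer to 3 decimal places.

3.160

g(3.0) = -4.30000, g(3.2) = 1.06800
t2 = 3.20000 − 1.06800·(3.20000 − 3.00000) / (1.06800 − (-4.30000)) = 3.20000 − (0.21360)/(5.36800) = 3.16021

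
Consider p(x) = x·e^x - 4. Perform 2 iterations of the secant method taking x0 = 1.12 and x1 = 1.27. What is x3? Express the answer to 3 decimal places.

1.202

p(1.12) = -0.56736, p(1.27) = 0.52228
x2 = 1.27000 − 0.52228·(1.27000 − 1.12000) / (0.52228 − (-0.56736)) = 1.27000 − (0.07834)/(1.08965) = 1.19810
p(1.19810) = -0.02970
x3 = 1.19810 − (-0.02970)·(1.19810 − 1.27000) / (-0.02970 − 0.52228) = 1.19810 − (0.00214)/(-0.55198) = 1.20197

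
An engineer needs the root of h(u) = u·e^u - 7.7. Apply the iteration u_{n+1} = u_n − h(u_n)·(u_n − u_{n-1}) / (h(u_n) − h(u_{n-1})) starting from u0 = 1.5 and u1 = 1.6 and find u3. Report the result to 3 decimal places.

1.582

h(1.5) = -0.97747, h(1.6) = 0.22485
u2 = 1.60000 − 0.22485·(1.60000 − 1.50000) / (0.22485 − (-0.97747)) = 1.60000 − (0.02249)/(1.20232) = 1.58130
h(1.58130) = -0.01289
u3 = 1.58130 − (-0.01289)·(1.58130 − 1.60000) / (-0.01289 − 0.22485) = 1.58130 − (0.00024)/(-0.23774) = 1.58231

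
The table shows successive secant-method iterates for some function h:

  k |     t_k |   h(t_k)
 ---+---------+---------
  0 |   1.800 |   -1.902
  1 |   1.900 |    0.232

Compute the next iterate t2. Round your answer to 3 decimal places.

1.889

t2 = 1.900 − 0.232·(1.900 − 1.800) / (0.232 − (-1.902))
   = 1.900 − (0.02320)/(2.13400) = 1.88913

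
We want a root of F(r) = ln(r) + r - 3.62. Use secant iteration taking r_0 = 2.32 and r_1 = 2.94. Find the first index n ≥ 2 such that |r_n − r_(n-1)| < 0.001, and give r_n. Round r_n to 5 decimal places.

F(2.32) = -0.4584328, F(2.94) = 0.3984096
r_2 = 2.9400000 − 0.3984096·(0.6200000)/(0.8568424) = 2.6517160;  |Δ| = 0.2882840
F(2.6517160) = 0.0069230
r_3 = 2.6517160 − 0.0069230·(-0.2882840)/(-0.3914866) = 2.6466180;  |Δ| = 0.0050980
F(2.6466180) = -0.0000993
r_4 = 2.6466180 − (-0.0000993)·(-0.0050980)/(-0.0070223) = 2.6466902;  |Δ| = 0.0000721
|r_4 − r_3| = 0.0000721 < 0.001

n = 4, r_n = 2.64669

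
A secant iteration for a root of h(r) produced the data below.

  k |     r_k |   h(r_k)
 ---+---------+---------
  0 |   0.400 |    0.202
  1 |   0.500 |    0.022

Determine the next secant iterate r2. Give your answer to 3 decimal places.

0.512

r2 = 0.500 − 0.022·(0.500 − 0.400) / (0.022 − 0.202)
   = 0.500 − (0.00220)/(-0.18000) = 0.51222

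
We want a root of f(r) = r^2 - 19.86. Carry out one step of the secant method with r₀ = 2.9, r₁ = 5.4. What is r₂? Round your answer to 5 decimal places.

4.27952

f(2.9) = -11.4500000, f(5.4) = 9.3000000
r₂ = 5.4000000 − 9.3000000·(5.4000000 − 2.9000000) / (9.3000000 − (-11.4500000)) = 5.4000000 − (23.2500000)/(20.7500000) = 4.2795181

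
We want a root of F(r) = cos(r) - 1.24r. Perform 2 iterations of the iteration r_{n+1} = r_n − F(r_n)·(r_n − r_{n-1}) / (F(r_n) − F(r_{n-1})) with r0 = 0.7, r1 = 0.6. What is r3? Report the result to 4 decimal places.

0.6446

F(0.7) = -0.103158, F(0.6) = 0.081336
r2 = 0.600000 − 0.081336·(0.600000 − 0.700000) / (0.081336 − (-0.103158)) = 0.600000 − (-0.008134)/(0.184493) = 0.644086
F(0.644086) = 0.000982
r3 = 0.644086 − 0.000982·(0.644086 − 0.600000) / (0.000982 − 0.081336) = 0.644086 − (0.000043)/(-0.080353) = 0.644625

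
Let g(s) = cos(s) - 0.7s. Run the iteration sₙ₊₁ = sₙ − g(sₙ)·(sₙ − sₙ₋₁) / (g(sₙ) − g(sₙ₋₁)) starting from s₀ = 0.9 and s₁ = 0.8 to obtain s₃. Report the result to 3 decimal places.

g(0.9) = -0.00839, g(0.8) = 0.13671
s₂ = 0.80000 − 0.13671·(0.80000 − 0.90000) / (0.13671 − (-0.00839)) = 0.80000 − (-0.01367)/(0.14510) = 0.89422
g(0.89422) = 0.00018
s₃ = 0.89422 − 0.00018·(0.89422 − 0.80000) / (0.00018 − 0.13671) = 0.89422 − (0.00002)/(-0.13653) = 0.89434

0.894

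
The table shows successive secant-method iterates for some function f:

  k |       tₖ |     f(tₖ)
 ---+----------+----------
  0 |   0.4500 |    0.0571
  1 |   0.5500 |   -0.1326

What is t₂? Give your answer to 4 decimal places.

t₂ = 0.5500 − (-0.1326)·(0.5500 − 0.4500) / (-0.1326 − 0.0571)
   = 0.5500 − (-0.013260)/(-0.189700) = 0.480100

0.4801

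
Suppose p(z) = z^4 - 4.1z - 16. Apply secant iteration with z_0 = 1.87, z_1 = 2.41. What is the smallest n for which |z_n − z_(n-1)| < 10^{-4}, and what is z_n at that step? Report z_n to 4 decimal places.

p(1.87) = -11.438690, p(2.41) = 7.853026
z_2 = 2.410000 − 7.853026·(0.540000)/(19.291716) = 2.190184;  |Δ| = 0.219816
p(2.190184) = -1.969459
z_3 = 2.190184 − (-1.969459)·(-0.219816)/(-9.822485) = 2.234258;  |Δ| = 0.044074
p(2.234258) = -0.241304
z_4 = 2.234258 − (-0.241304)·(0.044074)/(1.728155) = 2.240412;  |Δ| = 0.006154
p(2.240412) = 0.009154
z_5 = 2.240412 − 0.009154·(0.006154)/(0.250458) = 2.240187;  |Δ| = 0.000225
p(2.240187) = -0.000040
z_6 = 2.240187 − (-0.000040)·(-0.000225)/(-0.009194) = 2.240188;  |Δ| = 0.000001
|z_6 − z_5| = 0.000001 < 10^{-4}

n = 6, z_n = 2.2402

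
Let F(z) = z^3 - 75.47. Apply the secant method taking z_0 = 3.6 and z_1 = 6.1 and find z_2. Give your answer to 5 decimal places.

3.99947

F(3.6) = -28.8140000, F(6.1) = 151.5110000
z_2 = 6.1000000 − 151.5110000·(6.1000000 − 3.6000000) / (151.5110000 − (-28.8140000)) = 6.1000000 − (378.7775000)/(180.3250000) = 3.9994732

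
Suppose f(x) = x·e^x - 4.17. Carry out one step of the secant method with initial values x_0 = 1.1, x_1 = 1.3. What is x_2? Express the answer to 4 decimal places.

1.2181

f(1.1) = -0.865417, f(1.3) = 0.600086
x_2 = 1.300000 − 0.600086·(1.300000 − 1.100000) / (0.600086 − (-0.865417)) = 1.300000 − (0.120017)/(1.465503) = 1.218105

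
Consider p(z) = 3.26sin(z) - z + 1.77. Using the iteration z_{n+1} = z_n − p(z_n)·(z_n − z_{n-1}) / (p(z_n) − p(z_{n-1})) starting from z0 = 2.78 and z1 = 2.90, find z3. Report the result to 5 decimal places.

p(2.78) = 0.1432718, p(2.90) = -0.3500472
z2 = 2.9000000 − (-0.3500472)·(2.9000000 − 2.7800000) / (-0.3500472 − 0.1432718) = 2.9000000 − (-0.0420057)/(-0.4933190) = 2.8148509
p(2.8148509) = 0.0014750
z3 = 2.8148509 − 0.0014750·(2.8148509 − 2.9000000) / (0.0014750 − (-0.3500472)) = 2.8148509 − (-0.0001256)/(0.3515222) = 2.8152082

2.81521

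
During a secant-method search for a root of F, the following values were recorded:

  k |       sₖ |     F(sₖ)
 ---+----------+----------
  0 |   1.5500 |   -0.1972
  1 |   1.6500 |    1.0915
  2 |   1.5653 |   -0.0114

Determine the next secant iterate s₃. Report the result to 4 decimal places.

s₃ = 1.5653 − (-0.0114)·(1.5653 − 1.6500) / (-0.0114 − 1.0915)
   = 1.5653 − (0.000966)/(-1.102900) = 1.566175

1.5662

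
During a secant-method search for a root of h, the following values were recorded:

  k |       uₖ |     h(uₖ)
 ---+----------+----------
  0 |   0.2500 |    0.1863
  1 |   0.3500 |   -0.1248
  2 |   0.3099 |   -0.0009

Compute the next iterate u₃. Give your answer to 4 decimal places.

u₃ = 0.3099 − (-0.0009)·(0.3099 − 0.3500) / (-0.0009 − (-0.1248))
   = 0.3099 − (0.000036)/(0.123900) = 0.309609

0.3096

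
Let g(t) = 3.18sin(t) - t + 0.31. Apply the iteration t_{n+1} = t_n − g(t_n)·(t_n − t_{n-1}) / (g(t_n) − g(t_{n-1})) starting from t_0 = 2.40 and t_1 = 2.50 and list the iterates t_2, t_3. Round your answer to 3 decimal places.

2.417, 2.417

g(2.40) = 0.05797, g(2.50) = -0.28686
t_2 = 2.50000 − (-0.28686)·(2.50000 − 2.40000) / (-0.28686 − 0.05797) = 2.50000 − (-0.02869)/(-0.34483) = 2.41681
g(2.41681) = 0.00144
t_3 = 2.41681 − 0.00144·(2.41681 − 2.50000) / (0.00144 − (-0.28686)) = 2.41681 − (-0.00012)/(0.28830) = 2.41723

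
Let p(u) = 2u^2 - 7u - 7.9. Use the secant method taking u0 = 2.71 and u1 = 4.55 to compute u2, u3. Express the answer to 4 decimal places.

4.3299, 4.3962

p(2.71) = -12.181800, p(4.55) = 1.655000
u2 = 4.550000 − 1.655000·(4.550000 − 2.710000) / (1.655000 − (-12.181800)) = 4.550000 − (3.045200)/(13.836800) = 4.329920
p(4.329920) = -0.713023
u3 = 4.329920 − (-0.713023)·(4.329920 − 4.550000) / (-0.713023 − 1.655000) = 4.329920 − (0.156922)/(-2.368023) = 4.396187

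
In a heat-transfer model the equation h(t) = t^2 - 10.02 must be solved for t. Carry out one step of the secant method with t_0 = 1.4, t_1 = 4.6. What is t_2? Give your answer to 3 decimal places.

h(1.4) = -8.06000, h(4.6) = 11.14000
t_2 = 4.60000 − 11.14000·(4.60000 − 1.40000) / (11.14000 − (-8.06000)) = 4.60000 − (35.64800)/(19.20000) = 2.74333

2.743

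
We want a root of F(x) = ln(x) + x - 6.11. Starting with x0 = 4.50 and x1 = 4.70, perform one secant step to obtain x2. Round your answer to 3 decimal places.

F(4.50) = -0.10592, F(4.70) = 0.13756
x2 = 4.70000 − 0.13756·(4.70000 − 4.50000) / (0.13756 − (-0.10592)) = 4.70000 − (0.02751)/(0.24349) = 4.58701

4.587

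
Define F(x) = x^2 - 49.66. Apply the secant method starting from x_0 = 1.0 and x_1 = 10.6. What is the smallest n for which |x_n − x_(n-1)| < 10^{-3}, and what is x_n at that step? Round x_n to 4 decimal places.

F(1.0) = -48.660000, F(10.6) = 62.700000
x_2 = 10.600000 − 62.700000·(9.600000)/(111.360000) = 5.194828;  |Δ| = 5.405172
F(5.194828) = -22.673766
x_3 = 5.194828 − (-22.673766)·(-5.405172)/(-85.373766) = 6.630346;  |Δ| = 1.435518
F(6.630346) = -5.698511
x_4 = 6.630346 − (-5.698511)·(1.435518)/(16.975255) = 7.112243;  |Δ| = 0.481897
F(7.112243) = 0.923996
x_5 = 7.112243 − 0.923996·(0.481897)/(6.622507) = 7.045007;  |Δ| = 0.067236
F(7.045007) = -0.027880
x_6 = 7.045007 − (-0.027880)·(-0.067236)/(-0.951876) = 7.046976;  |Δ| = 0.001969
F(7.046976) = -0.000129
x_7 = 7.046976 − (-0.000129)·(0.001969)/(0.027752) = 7.046985;  |Δ| = 0.000009
|x_7 − x_6| = 0.000009 < 10^{-3}

n = 7, x_n = 7.0470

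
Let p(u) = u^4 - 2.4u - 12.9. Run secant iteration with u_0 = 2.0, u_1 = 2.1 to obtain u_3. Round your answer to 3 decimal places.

p(2.0) = -1.70000, p(2.1) = 1.50810
u_2 = 2.10000 − 1.50810·(2.10000 − 2.00000) / (1.50810 − (-1.70000)) = 2.10000 − (0.15081)/(3.20810) = 2.05299
p(2.05299) = -0.06288
u_3 = 2.05299 − (-0.06288)·(2.05299 − 2.10000) / (-0.06288 − 1.50810) = 2.05299 − (0.00296)/(-1.57098) = 2.05487

2.055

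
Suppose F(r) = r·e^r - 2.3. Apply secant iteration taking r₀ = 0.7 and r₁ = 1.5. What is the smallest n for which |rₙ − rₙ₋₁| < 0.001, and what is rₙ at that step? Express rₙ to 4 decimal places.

F(0.7) = -0.890373, F(1.5) = 4.422534
r₂ = 1.500000 − 4.422534·(0.800000)/(5.312907) = 0.834069;  |Δ| = 0.665931
F(0.834069) = -0.379413
r₃ = 0.834069 − (-0.379413)·(-0.665931)/(-4.801947) = 0.886686;  |Δ| = 0.052617
F(0.886686) = -0.147948
r₄ = 0.886686 − (-0.147948)·(0.052617)/(0.231466) = 0.920318;  |Δ| = 0.033631
F(0.920318) = 0.010078
r₅ = 0.920318 − 0.010078·(0.033631)/(0.158025) = 0.918173;  |Δ| = 0.002145
F(0.918173) = -0.000244
r₆ = 0.918173 − (-0.000244)·(-0.002145)/(-0.010321) = 0.918223;  |Δ| = 0.000051
|r₆ − r₅| = 0.000051 < 0.001

n = 6, rₙ = 0.9182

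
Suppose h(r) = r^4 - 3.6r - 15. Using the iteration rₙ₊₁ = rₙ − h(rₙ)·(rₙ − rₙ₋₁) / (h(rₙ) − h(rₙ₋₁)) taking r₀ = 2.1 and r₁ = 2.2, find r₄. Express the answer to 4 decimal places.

2.1869

h(2.1) = -3.111900, h(2.2) = 0.505600
r₂ = 2.200000 − 0.505600·(2.200000 − 2.100000) / (0.505600 − (-3.111900)) = 2.200000 − (0.050560)/(3.617500) = 2.186023
h(2.186023) = -0.033723
r₃ = 2.186023 − (-0.033723)·(2.186023 − 2.200000) / (-0.033723 − 0.505600) = 2.186023 − (0.000471)/(-0.539323) = 2.186897
h(2.186897) = -0.000330
r₄ = 2.186897 − (-0.000330)·(2.186897 − 2.186023) / (-0.000330 − (-0.033723)) = 2.186897 − (0.000000)/(0.033393) = 2.186906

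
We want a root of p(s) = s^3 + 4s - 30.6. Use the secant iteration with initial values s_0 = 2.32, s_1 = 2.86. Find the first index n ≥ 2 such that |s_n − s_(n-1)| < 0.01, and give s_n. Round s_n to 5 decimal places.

p(2.32) = -8.8328320, p(2.86) = 4.2336560
s_2 = 2.8600000 − 4.2336560·(0.5400000)/(13.0664880) = 2.6850353;  |Δ| = 0.1749647
p(2.6850353) = -0.5023264
s_3 = 2.6850353 − (-0.5023264)·(-0.1749647)/(-4.7359824) = 2.7035931;  |Δ| = 0.0185578
p(2.7035931) = -0.0239422
s_4 = 2.7035931 − (-0.0239422)·(0.0185578)/(0.4783842) = 2.7045219;  |Δ| = 0.0009288
|s_4 − s_3| = 0.0009288 < 0.01

n = 4, s_n = 2.70452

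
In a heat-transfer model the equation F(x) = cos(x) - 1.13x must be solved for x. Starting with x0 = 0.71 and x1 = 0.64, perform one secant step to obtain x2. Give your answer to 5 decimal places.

F(0.71) = -0.0439381, F(0.64) = 0.0788958
x2 = 0.6400000 − 0.0788958·(0.6400000 − 0.7100000) / (0.0788958 − (-0.0439381)) = 0.6400000 − (-0.0055227)/(0.1228339) = 0.6849607

0.68496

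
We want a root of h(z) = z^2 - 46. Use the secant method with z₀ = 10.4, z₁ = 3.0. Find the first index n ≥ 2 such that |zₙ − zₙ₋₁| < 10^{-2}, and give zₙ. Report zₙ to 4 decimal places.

n = 6, zₙ = 6.7823

h(10.4) = 62.160000, h(3.0) = -37.000000
z₂ = 3.000000 − (-37.000000)·(-7.400000)/(-99.160000) = 5.761194;  |Δ| = 2.761194
h(5.761194) = -12.808643
z₃ = 5.761194 − (-12.808643)·(2.761194)/(24.191357) = 7.223169;  |Δ| = 1.461975
h(7.223169) = 6.174165
z₄ = 7.223169 − 6.174165·(1.461975)/(18.982809) = 6.747661;  |Δ| = 0.475508
h(6.747661) = -0.469073
z₅ = 6.747661 − (-0.469073)·(-0.475508)/(-6.643238) = 6.781236;  |Δ| = 0.033575
h(6.781236) = -0.014838
z₆ = 6.781236 − (-0.014838)·(0.033575)/(0.454235) = 6.782333;  |Δ| = 0.001097
|z₆ − z₅| = 0.001097 < 10^{-2}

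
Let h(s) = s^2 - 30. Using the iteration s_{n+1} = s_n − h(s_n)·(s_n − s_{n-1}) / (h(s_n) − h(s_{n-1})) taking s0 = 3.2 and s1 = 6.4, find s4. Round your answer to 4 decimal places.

h(3.2) = -19.760000, h(6.4) = 10.960000
s2 = 6.400000 − 10.960000·(6.400000 − 3.200000) / (10.960000 − (-19.760000)) = 6.400000 − (35.072000)/(30.720000) = 5.258333
h(5.258333) = -2.349931
s3 = 5.258333 − (-2.349931)·(5.258333 − 6.400000) / (-2.349931 − 10.960000) = 5.258333 − (2.682837)/(-13.309931) = 5.459900
h(5.459900) = -0.189493
s4 = 5.459900 − (-0.189493)·(5.459900 − 5.258333) / (-0.189493 − (-2.349931)) = 5.459900 − (-0.038195)/(2.160438) = 5.477579

5.4776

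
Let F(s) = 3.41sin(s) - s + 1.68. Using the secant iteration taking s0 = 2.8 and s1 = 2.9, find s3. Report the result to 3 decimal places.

F(2.8) = 0.02231, F(2.9) = -0.40416
s2 = 2.90000 − (-0.40416)·(2.90000 − 2.80000) / (-0.40416 − 0.02231) = 2.90000 − (-0.04042)/(-0.42647) = 2.80523
F(2.80523) = 0.00025
s3 = 2.80523 − 0.00025·(2.80523 − 2.90000) / (0.00025 − (-0.40416)) = 2.80523 − (-0.00002)/(0.40441) = 2.80529

2.805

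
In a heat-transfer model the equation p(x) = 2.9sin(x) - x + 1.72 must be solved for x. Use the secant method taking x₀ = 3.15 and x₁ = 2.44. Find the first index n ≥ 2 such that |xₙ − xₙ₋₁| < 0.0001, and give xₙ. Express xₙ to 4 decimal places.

n = 5, xₙ = 2.7708

p(3.15) = -1.454381, p(2.44) = 1.151761
x₂ = 2.440000 − 1.151761·(-0.710000)/(2.606143) = 2.753778;  |Δ| = 0.313778
p(2.753778) = 0.062903
x₃ = 2.753778 − 0.062903·(0.313778)/(-1.088858) = 2.771905;  |Δ| = 0.018127
p(2.771905) = -0.004066
x₄ = 2.771905 − (-0.004066)·(0.018127)/(-0.066969) = 2.770805;  |Δ| = 0.001100
p(2.770805) = 0.000010
x₅ = 2.770805 − 0.000010·(-0.001100)/(0.004076) = 2.770807;  |Δ| = 0.000003
|x₅ − x₄| = 0.000003 < 0.0001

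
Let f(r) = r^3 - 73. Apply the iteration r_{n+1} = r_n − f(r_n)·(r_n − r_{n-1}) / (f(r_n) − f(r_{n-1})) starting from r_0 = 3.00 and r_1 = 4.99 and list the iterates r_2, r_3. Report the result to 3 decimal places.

3.941, 4.137

f(3.00) = -46.00000, f(4.99) = 51.25150
r_2 = 4.99000 − 51.25150·(4.99000 − 3.00000) / (51.25150 − (-46.00000)) = 4.99000 − (101.99048)/(97.25150) = 3.94127
f(3.94127) = -11.77781
r_3 = 3.94127 − (-11.77781)·(3.94127 − 4.99000) / (-11.77781 − 51.25150) = 3.94127 − (12.35174)/(-63.02931) = 4.13724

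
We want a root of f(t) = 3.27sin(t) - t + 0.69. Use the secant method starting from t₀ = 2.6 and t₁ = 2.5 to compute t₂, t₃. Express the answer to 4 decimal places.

f(2.6) = -0.224311, f(2.5) = 0.147004
t₂ = 2.500000 − 0.147004·(2.500000 − 2.600000) / (0.147004 − (-0.224311)) = 2.500000 − (-0.014700)/(0.371314) = 2.539590
f(2.539590) = 0.002192
t₃ = 2.539590 − 0.002192·(2.539590 − 2.500000) / (0.002192 − 0.147004) = 2.539590 − (0.000087)/(-0.144812) = 2.540189

2.5396, 2.5402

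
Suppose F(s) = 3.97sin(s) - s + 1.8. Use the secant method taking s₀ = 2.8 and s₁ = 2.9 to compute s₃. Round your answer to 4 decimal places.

2.8690

F(2.8) = 0.329903, F(2.9) = -0.150180
s₂ = 2.900000 − (-0.150180)·(2.900000 − 2.800000) / (-0.150180 − 0.329903) = 2.900000 − (-0.015018)/(-0.480083) = 2.868718
F(2.868718) = 0.001201
s₃ = 2.868718 − 0.001201·(2.868718 − 2.900000) / (0.001201 − (-0.150180)) = 2.868718 − (-0.000038)/(0.151381) = 2.868966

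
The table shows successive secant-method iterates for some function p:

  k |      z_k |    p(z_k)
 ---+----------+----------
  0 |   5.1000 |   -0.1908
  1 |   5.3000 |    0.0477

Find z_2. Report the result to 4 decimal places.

z_2 = 5.3000 − 0.0477·(5.3000 − 5.1000) / (0.0477 − (-0.1908))
   = 5.3000 − (0.009540)/(0.238500) = 5.260000

5.2600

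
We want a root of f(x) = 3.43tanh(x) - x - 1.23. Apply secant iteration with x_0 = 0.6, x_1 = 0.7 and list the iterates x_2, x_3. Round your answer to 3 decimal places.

0.591, 0.592

f(0.6) = 0.01208, f(0.7) = 0.14298
x_2 = 0.70000 − 0.14298·(0.70000 − 0.60000) / (0.14298 − 0.01208) = 0.70000 − (0.01430)/(0.13090) = 0.59077
f(0.59077) = -0.00133
x_3 = 0.59077 − (-0.00133)·(0.59077 − 0.70000) / (-0.00133 − 0.14298) = 0.59077 − (0.00014)/(-0.14431) = 0.59178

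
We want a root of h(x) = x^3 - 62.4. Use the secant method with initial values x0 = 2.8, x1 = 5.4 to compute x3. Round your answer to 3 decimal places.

3.848

h(2.8) = -40.44800, h(5.4) = 95.06400
x2 = 5.40000 − 95.06400·(5.40000 − 2.80000) / (95.06400 − (-40.44800)) = 5.40000 − (247.16640)/(135.51200) = 3.57606
h(3.57606) = -16.66879
x3 = 3.57606 − (-16.66879)·(3.57606 − 5.40000) / (-16.66879 − 95.06400) = 3.57606 − (30.40296)/(-111.73279) = 3.84816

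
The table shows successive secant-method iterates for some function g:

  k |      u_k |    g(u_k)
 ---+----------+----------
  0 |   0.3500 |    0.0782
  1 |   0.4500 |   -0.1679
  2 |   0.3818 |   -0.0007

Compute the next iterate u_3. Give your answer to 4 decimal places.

u_3 = 0.3818 − (-0.0007)·(0.3818 − 0.4500) / (-0.0007 − (-0.1679))
   = 0.3818 − (0.000048)/(0.167200) = 0.381514

0.3815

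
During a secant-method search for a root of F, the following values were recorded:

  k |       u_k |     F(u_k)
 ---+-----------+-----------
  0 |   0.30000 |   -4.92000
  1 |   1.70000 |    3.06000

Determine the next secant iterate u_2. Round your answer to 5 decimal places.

u_2 = 1.70000 − 3.06000·(1.70000 − 0.30000) / (3.06000 − (-4.92000))
   = 1.70000 − (4.2840000)/(7.9800000) = 1.1631579

1.16316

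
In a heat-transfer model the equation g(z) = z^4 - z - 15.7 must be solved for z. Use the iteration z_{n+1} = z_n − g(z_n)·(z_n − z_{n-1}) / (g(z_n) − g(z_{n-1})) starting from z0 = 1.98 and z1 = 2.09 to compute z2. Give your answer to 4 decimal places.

g(1.98) = -2.310464, g(2.09) = 1.290298
z2 = 2.090000 − 1.290298·(2.090000 − 1.980000) / (1.290298 − (-2.310464)) = 2.090000 − (0.141933)/(3.600761) = 2.050583

2.0506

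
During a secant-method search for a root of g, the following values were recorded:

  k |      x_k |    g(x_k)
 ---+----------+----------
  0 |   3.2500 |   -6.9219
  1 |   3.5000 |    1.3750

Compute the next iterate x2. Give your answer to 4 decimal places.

3.4586

x2 = 3.5000 − 1.3750·(3.5000 − 3.2500) / (1.3750 − (-6.9219))
   = 3.5000 − (0.343750)/(8.296900) = 3.458569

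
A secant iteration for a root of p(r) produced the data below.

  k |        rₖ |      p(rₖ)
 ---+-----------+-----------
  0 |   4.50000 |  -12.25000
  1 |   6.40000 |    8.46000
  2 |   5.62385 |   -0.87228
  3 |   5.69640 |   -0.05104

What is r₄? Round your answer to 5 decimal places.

r₄ = 5.69640 − (-0.05104)·(5.69640 − 5.62385) / (-0.05104 − (-0.87228))
   = 5.69640 − (-0.0037030)/(0.8212400) = 5.7009090

5.70091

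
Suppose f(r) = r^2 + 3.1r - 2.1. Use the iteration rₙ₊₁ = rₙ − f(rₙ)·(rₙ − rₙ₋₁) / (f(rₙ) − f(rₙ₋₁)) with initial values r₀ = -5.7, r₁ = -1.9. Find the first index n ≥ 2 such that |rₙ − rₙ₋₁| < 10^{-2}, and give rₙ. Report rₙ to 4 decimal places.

n = 7, rₙ = -3.6719

f(-5.7) = 12.720000, f(-1.9) = -4.380000
r₂ = -1.900000 − (-4.380000)·(3.800000)/(-17.100000) = -2.873333;  |Δ| = 0.973333
f(-2.873333) = -2.751289
r₃ = -2.873333 − (-2.751289)·(-0.973333)/(1.628711) = -4.517530;  |Δ| = 1.644197
f(-4.517530) = 4.303734
r₄ = -4.517530 − 4.303734·(-1.644197)/(7.055022) = -3.514530;  |Δ| = 1.002999
f(-3.514530) = -0.643120
r₅ = -3.514530 − (-0.643120)·(1.002999)/(-4.946854) = -3.644926;  |Δ| = 0.130396
f(-3.644926) = -0.113784
r₆ = -3.644926 − (-0.113784)·(-0.130396)/(0.529336) = -3.672956;  |Δ| = 0.028029
f(-3.672956) = 0.004441
r₇ = -3.672956 − 0.004441·(-0.028029)/(0.118224) = -3.671903;  |Δ| = 0.001053
|r₇ − r₆| = 0.001053 < 10^{-2}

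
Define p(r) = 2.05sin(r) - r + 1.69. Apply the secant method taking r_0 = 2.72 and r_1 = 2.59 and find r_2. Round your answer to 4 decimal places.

p(2.72) = -0.191111, p(2.59) = 0.174291
r_2 = 2.590000 − 0.174291·(2.590000 − 2.720000) / (0.174291 − (-0.191111)) = 2.590000 − (-0.022658)/(0.365402) = 2.652008

2.6520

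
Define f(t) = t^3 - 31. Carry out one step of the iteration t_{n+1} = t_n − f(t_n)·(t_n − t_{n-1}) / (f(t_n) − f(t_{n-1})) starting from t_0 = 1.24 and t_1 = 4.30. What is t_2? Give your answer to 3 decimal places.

f(1.24) = -29.09338, f(4.30) = 48.50700
t_2 = 4.30000 − 48.50700·(4.30000 − 1.24000) / (48.50700 − (-29.09338)) = 4.30000 − (148.43142)/(77.60038) = 2.38723

2.387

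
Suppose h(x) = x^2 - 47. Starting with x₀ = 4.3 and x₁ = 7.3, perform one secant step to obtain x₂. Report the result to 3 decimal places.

h(4.3) = -28.51000, h(7.3) = 6.29000
x₂ = 7.30000 − 6.29000·(7.30000 − 4.30000) / (6.29000 − (-28.51000)) = 7.30000 − (18.87000)/(34.80000) = 6.75776

6.758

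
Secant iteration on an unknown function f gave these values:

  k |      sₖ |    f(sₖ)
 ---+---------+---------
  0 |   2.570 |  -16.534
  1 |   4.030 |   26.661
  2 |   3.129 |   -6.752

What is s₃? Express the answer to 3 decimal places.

3.311

s₃ = 3.129 − (-6.752)·(3.129 − 4.030) / (-6.752 − 26.661)
   = 3.129 − (6.08355)/(-33.41300) = 3.31107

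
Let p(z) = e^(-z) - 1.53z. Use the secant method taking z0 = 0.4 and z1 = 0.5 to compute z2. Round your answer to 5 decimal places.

p(0.4) = 0.0583200, p(0.5) = -0.1584693
z2 = 0.5000000 − (-0.1584693)·(0.5000000 − 0.4000000) / (-0.1584693 − 0.0583200) = 0.5000000 − (-0.0158469)/(-0.2167894) = 0.4269017

0.42690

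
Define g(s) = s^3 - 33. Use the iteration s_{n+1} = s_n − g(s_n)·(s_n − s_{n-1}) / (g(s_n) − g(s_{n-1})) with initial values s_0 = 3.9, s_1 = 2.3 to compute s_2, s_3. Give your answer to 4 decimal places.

3.0069, 3.2805

g(3.9) = 26.319000, g(2.3) = -20.833000
s_2 = 2.300000 − (-20.833000)·(2.300000 − 3.900000) / (-20.833000 − 26.319000) = 2.300000 − (33.332800)/(-47.152000) = 3.006922
g(3.006922) = -5.812666
s_3 = 3.006922 − (-5.812666)·(3.006922 − 2.300000) / (-5.812666 − (-20.833000)) = 3.006922 − (-4.109104)/(15.020334) = 3.280492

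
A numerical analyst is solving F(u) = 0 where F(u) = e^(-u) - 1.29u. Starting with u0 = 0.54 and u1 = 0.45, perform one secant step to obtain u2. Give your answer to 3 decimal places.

F(0.54) = -0.11385, F(0.45) = 0.05713
u2 = 0.45000 − 0.05713·(0.45000 − 0.54000) / (0.05713 − (-0.11385)) = 0.45000 − (-0.00514)/(0.17098) = 0.48007

0.480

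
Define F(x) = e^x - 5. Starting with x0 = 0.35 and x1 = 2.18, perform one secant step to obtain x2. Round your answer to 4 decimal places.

1.2323

F(0.35) = -3.580932, F(2.18) = 3.846306
x2 = 2.180000 − 3.846306·(2.180000 − 0.350000) / (3.846306 − (-3.580932)) = 2.180000 − (7.038740)/(7.427239) = 1.232307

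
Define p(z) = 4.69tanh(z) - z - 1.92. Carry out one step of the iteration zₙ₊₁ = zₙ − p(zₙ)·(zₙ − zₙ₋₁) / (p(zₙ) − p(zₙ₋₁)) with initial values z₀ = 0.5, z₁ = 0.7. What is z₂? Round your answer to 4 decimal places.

0.6082

p(0.5) = -0.252671, p(0.7) = 0.214485
z₂ = 0.700000 − 0.214485·(0.700000 − 0.500000) / (0.214485 − (-0.252671)) = 0.700000 − (0.042897)/(0.467155) = 0.608174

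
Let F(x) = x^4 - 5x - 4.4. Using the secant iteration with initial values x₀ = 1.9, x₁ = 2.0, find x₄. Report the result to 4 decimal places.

1.9373

F(1.9) = -0.867900, F(2.0) = 1.600000
x₂ = 2.000000 − 1.600000·(2.000000 − 1.900000) / (1.600000 − (-0.867900)) = 2.000000 − (0.160000)/(2.467900) = 1.935168
F(1.935168) = -0.051761
x₃ = 1.935168 − (-0.051761)·(1.935168 − 2.000000) / (-0.051761 − 1.600000) = 1.935168 − (0.003356)/(-1.651761) = 1.937199
F(1.937199) = -0.002933
x₄ = 1.937199 − (-0.002933)·(1.937199 − 1.935168) / (-0.002933 − (-0.051761)) = 1.937199 − (-0.000006)/(0.048827) = 1.937321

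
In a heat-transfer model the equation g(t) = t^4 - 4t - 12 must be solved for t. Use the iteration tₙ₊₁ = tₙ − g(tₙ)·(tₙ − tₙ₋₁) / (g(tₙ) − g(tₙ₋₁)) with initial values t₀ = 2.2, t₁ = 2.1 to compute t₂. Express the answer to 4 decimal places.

2.1266

g(2.2) = 2.625600, g(2.1) = -0.951900
t₂ = 2.100000 − (-0.951900)·(2.100000 − 2.200000) / (-0.951900 − 2.625600) = 2.100000 − (0.095190)/(-3.577500) = 2.126608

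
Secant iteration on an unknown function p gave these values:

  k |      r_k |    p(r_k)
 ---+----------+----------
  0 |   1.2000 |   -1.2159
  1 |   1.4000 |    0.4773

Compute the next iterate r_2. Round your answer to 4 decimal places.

r_2 = 1.4000 − 0.4773·(1.4000 − 1.2000) / (0.4773 − (-1.2159))
   = 1.4000 − (0.095460)/(1.693200) = 1.343622

1.3436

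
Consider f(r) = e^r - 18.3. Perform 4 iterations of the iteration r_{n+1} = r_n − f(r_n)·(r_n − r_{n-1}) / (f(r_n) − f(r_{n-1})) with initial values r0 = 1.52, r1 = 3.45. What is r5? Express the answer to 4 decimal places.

f(1.52) = -13.727775, f(3.45) = 13.200392
r2 = 3.450000 − 13.200392·(3.450000 − 1.520000) / (13.200392 − (-13.727775)) = 3.450000 − (25.476757)/(26.928167) = 2.503899
f(2.503899) = -6.069910
r3 = 2.503899 − (-6.069910)·(2.503899 − 3.450000) / (-6.069910 − 13.200392) = 2.503899 − (5.742746)/(-19.270302) = 2.801909
f(2.801909) = -1.823922
r4 = 2.801909 − (-1.823922)·(2.801909 − 2.503899) / (-1.823922 − (-6.069910)) = 2.801909 − (-0.543547)/(4.245987) = 2.929924
f(2.929924) = 0.426205
r5 = 2.929924 − 0.426205·(2.929924 − 2.801909) / (0.426205 − (-1.823922)) = 2.929924 − (0.054560)/(2.250127) = 2.905676

2.9057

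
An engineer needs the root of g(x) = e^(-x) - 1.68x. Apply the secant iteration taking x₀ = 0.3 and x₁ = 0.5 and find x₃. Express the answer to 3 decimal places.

g(0.3) = 0.23682, g(0.5) = -0.23347
x₂ = 0.50000 − (-0.23347)·(0.50000 − 0.30000) / (-0.23347 − 0.23682) = 0.50000 − (-0.04669)/(-0.47029) = 0.40071
g(0.40071) = -0.00335
x₃ = 0.40071 − (-0.00335)·(0.40071 − 0.50000) / (-0.00335 − (-0.23347)) = 0.40071 − (0.00033)/(0.23012) = 0.39927

0.399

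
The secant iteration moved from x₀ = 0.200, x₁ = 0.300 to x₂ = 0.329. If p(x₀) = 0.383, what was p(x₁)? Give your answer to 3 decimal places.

0.086

The secant line through (0.200, 0.383) and (0.300, p(x₁)) crosses zero at x₂ = 0.329.
So (0.200, 0.383), (0.300, p(x₁)), (0.329, 0) are collinear:
p(x₁) = 0.383 · (0.300 − 0.329) / (0.200 − 0.329) = 0.383 · (-0.02900)/(-0.12900) = 0.08610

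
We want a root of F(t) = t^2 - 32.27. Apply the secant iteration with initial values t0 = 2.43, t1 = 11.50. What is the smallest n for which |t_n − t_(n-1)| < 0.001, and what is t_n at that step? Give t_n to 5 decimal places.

n = 7, t_n = 5.68067

F(2.43) = -26.3651000, F(11.50) = 99.9800000
t2 = 11.5000000 − 99.9800000·(9.0700000)/(126.3451000) = 4.3226849;  |Δ| = 7.1773151
F(4.3226849) = -13.5843957
t3 = 4.3226849 − (-13.5843957)·(-7.1773151)/(-113.5643957) = 5.1812241;  |Δ| = 0.8585392
F(5.1812241) = -5.4249170
t4 = 5.1812241 − (-5.4249170)·(0.8585392)/(8.1594787) = 5.7520331;  |Δ| = 0.5708090
F(5.7520331) = 0.8158849
t5 = 5.7520331 − 0.8158849·(0.5708090)/(6.2408019) = 5.6774090;  |Δ| = 0.0746241
F(5.6774090) = -0.0370274
t6 = 5.6774090 − (-0.0370274)·(-0.0746241)/(-0.8529123) = 5.6806486;  |Δ| = 0.0032396
F(5.6806486) = -0.0002313
t7 = 5.6806486 − (-0.0002313)·(0.0032396)/(0.0367961) = 5.6806690;  |Δ| = 0.0000204
|t7 − t6| = 0.0000204 < 0.001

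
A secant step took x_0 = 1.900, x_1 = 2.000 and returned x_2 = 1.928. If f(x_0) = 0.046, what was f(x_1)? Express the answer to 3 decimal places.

The secant line through (1.900, 0.046) and (2.000, f(x_1)) crosses zero at x_2 = 1.928.
So (1.900, 0.046), (2.000, f(x_1)), (1.928, 0) are collinear:
f(x_1) = 0.046 · (2.000 − 1.928) / (1.900 − 1.928) = 0.046 · (0.07200)/(-0.02800) = -0.11829

-0.118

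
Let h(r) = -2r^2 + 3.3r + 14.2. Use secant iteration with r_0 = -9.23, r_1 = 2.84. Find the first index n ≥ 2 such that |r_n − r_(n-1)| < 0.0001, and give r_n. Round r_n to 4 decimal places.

h(-9.23) = -186.644800, h(2.84) = 7.440800
r_2 = 2.840000 − 7.440800·(12.070000)/(194.085600) = 2.377264;  |Δ| = 0.462736
h(2.377264) = 10.742205
r_3 = 2.377264 − 10.742205·(-0.462736)/(3.301405) = 3.882928;  |Δ| = 1.505665
h(3.882928) = -3.140600
r_4 = 3.882928 − (-3.140600)·(1.505665)/(-13.882805) = 3.542313;  |Δ| = 0.340615
h(3.542313) = 0.793667
r_5 = 3.542313 − 0.793667·(-0.340615)/(3.934267) = 3.611026;  |Δ| = 0.068713
h(3.611026) = 0.037366
r_6 = 3.611026 − 0.037366·(0.068713)/(-0.756300) = 3.614421;  |Δ| = 0.003395
h(3.614421) = -0.000490
r_7 = 3.614421 − (-0.000490)·(0.003395)/(-0.037856) = 3.614377;  |Δ| = 0.000044
|r_7 − r_6| = 0.000044 < 0.0001

n = 7, r_n = 3.6144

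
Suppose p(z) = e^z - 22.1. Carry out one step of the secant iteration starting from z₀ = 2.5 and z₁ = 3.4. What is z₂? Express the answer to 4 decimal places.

3.0020

p(2.5) = -9.917506, p(3.4) = 7.864100
z₂ = 3.400000 − 7.864100·(3.400000 − 2.500000) / (7.864100 − (-9.917506)) = 3.400000 − (7.077690)/(17.781606) = 3.001966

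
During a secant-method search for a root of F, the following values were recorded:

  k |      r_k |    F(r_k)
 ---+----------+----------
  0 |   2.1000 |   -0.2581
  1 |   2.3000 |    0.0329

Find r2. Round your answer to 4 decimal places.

2.2774

r2 = 2.3000 − 0.0329·(2.3000 − 2.1000) / (0.0329 − (-0.2581))
   = 2.3000 − (0.006580)/(0.291000) = 2.277388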